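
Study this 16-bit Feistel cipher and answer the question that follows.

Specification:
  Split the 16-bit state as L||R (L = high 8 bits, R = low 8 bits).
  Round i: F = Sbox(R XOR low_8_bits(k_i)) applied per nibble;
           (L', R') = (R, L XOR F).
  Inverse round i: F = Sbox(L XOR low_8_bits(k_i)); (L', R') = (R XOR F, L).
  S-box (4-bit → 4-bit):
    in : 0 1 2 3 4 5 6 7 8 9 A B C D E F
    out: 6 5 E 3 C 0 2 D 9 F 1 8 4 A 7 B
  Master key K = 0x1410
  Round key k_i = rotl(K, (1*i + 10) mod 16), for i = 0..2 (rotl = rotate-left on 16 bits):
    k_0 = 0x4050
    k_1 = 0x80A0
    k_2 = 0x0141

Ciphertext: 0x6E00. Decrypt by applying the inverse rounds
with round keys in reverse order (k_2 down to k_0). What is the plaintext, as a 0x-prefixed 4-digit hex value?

s_0 = ciphertext = 0x6E00
s_1 = InvRound(s_0, k_2) = 0xEB6E
s_2 = InvRound(s_1, k_1) = 0xA6EB
s_3 = InvRound(s_2, k_0) = 0x59A6

0x59A6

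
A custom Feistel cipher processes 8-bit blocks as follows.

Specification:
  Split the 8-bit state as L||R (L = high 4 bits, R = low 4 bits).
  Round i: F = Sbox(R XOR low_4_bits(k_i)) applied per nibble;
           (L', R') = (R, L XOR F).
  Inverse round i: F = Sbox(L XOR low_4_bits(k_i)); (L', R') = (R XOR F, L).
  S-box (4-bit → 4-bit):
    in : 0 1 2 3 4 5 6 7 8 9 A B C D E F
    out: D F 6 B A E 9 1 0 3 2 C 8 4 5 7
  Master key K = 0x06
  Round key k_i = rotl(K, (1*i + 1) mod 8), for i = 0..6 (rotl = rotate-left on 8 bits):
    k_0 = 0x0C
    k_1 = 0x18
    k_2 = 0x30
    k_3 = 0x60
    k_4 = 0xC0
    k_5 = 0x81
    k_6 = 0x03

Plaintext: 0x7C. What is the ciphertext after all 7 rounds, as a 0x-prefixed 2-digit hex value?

s_0 = plaintext = 0x7C
s_1 = Round(s_0, k_0) = 0xCA
s_2 = Round(s_1, k_1) = 0xAA
s_3 = Round(s_2, k_2) = 0xA8
s_4 = Round(s_3, k_3) = 0x8A
s_5 = Round(s_4, k_4) = 0xAA
s_6 = Round(s_5, k_5) = 0xA6
s_7 = Round(s_6, k_6) = 0x64

0x64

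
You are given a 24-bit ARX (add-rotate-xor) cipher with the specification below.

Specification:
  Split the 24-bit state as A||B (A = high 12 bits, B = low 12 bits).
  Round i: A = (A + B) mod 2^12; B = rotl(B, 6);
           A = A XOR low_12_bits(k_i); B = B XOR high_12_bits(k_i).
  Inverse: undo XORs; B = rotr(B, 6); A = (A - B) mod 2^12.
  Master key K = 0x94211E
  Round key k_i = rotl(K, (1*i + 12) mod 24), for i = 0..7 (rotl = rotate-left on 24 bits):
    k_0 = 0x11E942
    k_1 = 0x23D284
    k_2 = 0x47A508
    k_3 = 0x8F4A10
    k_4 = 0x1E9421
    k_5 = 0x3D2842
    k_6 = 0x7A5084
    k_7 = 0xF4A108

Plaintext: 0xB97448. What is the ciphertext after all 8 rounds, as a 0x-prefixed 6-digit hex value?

0x6E2815

s_0 = plaintext = 0xB97448
s_1 = Round(s_0, k_0) = 0x69D30F
s_2 = Round(s_1, k_1) = 0xB281F1
s_3 = Round(s_2, k_2) = 0x81183D
s_4 = Round(s_3, k_3) = 0xA5E794
s_5 = Round(s_4, k_4) = 0x5D34F7
s_6 = Round(s_5, k_5) = 0x288E01
s_7 = Round(s_6, k_6) = 0x00D7DD
s_8 = Round(s_7, k_7) = 0x6E2815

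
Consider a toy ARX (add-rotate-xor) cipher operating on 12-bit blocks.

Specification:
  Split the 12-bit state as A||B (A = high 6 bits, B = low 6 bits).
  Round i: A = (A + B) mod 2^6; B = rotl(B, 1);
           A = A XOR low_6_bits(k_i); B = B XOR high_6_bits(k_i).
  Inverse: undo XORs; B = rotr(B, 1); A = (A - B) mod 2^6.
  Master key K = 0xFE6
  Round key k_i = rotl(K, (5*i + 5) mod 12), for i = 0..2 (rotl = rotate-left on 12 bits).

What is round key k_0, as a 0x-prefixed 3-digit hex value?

K = 0xFE6
k_0 = rotl(K, (5*0+5) mod 12) = rotl(K, 5) = 0xCDF

0xCDF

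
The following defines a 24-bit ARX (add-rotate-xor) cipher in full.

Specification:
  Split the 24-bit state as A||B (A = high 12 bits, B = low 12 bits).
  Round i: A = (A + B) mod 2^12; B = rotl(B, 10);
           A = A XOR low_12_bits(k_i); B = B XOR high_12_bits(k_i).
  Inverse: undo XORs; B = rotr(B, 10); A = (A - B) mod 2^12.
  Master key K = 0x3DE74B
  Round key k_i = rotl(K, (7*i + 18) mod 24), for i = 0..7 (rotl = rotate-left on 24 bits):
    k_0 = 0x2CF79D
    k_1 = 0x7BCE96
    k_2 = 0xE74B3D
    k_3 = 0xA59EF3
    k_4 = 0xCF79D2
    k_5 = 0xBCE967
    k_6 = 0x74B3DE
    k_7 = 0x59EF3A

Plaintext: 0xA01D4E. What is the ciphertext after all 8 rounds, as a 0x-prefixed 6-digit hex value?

0x273291

s_0 = plaintext = 0xA01D4E
s_1 = Round(s_0, k_0) = 0x0D299C
s_2 = Round(s_1, k_1) = 0x4F85DB
s_3 = Round(s_2, k_2) = 0x1EE302
s_4 = Round(s_3, k_3) = 0xA03299
s_5 = Round(s_4, k_4) = 0x54E851
s_6 = Round(s_5, k_5) = 0x4F8DDA
s_7 = Round(s_6, k_6) = 0x10CC3D
s_8 = Round(s_7, k_7) = 0x273291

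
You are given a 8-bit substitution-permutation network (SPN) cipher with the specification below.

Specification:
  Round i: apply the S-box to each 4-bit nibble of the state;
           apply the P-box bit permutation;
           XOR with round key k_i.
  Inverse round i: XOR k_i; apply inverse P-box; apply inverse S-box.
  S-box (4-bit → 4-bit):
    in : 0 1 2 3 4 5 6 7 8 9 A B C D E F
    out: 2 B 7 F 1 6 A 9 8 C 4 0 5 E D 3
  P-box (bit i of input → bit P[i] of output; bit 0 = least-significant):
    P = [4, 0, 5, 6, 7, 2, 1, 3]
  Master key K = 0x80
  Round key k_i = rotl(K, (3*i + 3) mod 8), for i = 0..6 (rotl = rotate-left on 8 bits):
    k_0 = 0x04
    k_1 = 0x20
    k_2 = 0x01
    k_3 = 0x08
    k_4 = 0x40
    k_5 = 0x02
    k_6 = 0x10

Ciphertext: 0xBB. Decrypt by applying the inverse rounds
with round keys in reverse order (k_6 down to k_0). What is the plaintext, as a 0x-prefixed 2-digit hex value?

0xC4

s_0 = ciphertext = 0xBB
s_1 = InvRound(s_0, k_6) = 0xE5
s_2 = InvRound(s_1, k_5) = 0x2D
s_3 = InvRound(s_2, k_4) = 0x6D
s_4 = InvRound(s_3, k_3) = 0x0D
s_5 = InvRound(s_4, k_2) = 0x6B
s_6 = InvRound(s_5, k_1) = 0x96
s_7 = InvRound(s_6, k_0) = 0xC4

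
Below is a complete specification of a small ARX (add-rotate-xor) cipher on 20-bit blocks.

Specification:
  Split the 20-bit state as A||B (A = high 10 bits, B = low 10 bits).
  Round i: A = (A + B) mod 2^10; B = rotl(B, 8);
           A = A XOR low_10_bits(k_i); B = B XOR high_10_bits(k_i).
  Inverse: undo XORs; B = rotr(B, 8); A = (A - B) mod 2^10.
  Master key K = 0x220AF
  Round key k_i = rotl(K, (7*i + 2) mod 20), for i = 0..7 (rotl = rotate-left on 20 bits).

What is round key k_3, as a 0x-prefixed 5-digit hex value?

0x10579

K = 0x220AF
k_0 = rotl(K, (7*0+2) mod 20) = rotl(K, 2) = 0x882BC
k_1 = rotl(K, (7*1+2) mod 20) = rotl(K, 9) = 0x15E44
k_2 = rotl(K, (7*2+2) mod 20) = rotl(K, 16) = 0xF220A
k_3 = rotl(K, (7*3+2) mod 20) = rotl(K, 3) = 0x10579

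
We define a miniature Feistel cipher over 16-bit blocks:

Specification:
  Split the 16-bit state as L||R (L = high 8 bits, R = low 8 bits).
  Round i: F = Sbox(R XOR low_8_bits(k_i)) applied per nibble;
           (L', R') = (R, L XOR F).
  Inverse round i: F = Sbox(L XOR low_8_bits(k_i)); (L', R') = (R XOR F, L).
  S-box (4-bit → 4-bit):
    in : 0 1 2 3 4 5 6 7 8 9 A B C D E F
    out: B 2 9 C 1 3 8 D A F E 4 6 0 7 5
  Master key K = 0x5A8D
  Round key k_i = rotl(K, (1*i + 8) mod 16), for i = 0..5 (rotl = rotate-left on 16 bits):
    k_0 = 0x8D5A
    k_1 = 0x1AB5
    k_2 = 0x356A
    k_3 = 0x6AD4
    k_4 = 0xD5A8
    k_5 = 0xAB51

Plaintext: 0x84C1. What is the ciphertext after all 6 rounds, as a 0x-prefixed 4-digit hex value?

0x9AA1

s_0 = plaintext = 0x84C1
s_1 = Round(s_0, k_0) = 0xC170
s_2 = Round(s_1, k_1) = 0x70A2
s_3 = Round(s_2, k_2) = 0xA21A
s_4 = Round(s_3, k_3) = 0x1AC5
s_5 = Round(s_4, k_4) = 0xC59A
s_6 = Round(s_5, k_5) = 0x9AA1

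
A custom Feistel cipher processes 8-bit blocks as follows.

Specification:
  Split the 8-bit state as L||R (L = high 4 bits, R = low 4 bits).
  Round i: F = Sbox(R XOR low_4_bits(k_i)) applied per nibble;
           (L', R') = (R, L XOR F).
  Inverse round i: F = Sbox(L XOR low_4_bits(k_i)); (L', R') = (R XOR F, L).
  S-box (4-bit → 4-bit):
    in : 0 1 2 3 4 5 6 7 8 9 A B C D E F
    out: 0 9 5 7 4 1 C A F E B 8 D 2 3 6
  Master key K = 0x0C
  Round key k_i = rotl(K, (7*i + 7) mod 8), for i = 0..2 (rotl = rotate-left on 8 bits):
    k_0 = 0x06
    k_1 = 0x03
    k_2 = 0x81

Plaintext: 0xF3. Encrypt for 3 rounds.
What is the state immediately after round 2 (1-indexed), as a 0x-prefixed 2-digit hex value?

0xE1

s_0 = plaintext = 0xF3
s_1 = Round(s_0, k_0) = 0x3E
s_2 = Round(s_1, k_1) = 0xE1
s_3 = Round(s_2, k_2) = 0x1E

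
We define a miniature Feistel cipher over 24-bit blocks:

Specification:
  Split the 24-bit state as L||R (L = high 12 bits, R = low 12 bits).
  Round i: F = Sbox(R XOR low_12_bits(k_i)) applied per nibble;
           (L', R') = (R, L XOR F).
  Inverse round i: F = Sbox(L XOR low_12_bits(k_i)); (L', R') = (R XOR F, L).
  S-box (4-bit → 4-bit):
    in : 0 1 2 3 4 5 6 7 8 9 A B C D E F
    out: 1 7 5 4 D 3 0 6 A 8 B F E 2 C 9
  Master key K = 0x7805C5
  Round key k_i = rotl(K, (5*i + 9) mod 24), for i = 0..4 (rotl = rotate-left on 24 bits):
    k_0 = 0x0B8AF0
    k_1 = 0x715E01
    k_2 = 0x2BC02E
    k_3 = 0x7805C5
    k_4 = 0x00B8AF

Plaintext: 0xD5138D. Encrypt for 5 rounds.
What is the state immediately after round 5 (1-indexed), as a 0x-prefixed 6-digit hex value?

0x0881A5

s_0 = plaintext = 0xD5138D
s_1 = Round(s_0, k_0) = 0x38D533
s_2 = Round(s_1, k_1) = 0x533CC8
s_3 = Round(s_2, k_2) = 0xCC8BF3
s_4 = Round(s_3, k_3) = 0xBF3088
s_5 = Round(s_4, k_4) = 0x0881A5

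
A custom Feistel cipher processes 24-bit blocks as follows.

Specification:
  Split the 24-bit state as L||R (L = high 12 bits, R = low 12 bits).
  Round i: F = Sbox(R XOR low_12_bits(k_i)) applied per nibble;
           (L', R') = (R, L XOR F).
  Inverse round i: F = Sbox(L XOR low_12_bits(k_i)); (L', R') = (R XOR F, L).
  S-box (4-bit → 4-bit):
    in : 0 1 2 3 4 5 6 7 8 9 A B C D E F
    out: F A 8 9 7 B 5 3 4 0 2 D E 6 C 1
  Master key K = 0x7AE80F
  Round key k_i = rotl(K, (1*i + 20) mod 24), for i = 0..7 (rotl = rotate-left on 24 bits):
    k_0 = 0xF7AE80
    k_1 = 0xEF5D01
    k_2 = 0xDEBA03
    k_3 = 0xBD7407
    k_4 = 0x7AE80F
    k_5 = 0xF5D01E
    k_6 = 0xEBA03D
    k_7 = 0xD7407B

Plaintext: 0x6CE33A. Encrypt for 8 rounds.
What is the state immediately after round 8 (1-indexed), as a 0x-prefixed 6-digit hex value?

s_0 = plaintext = 0x6CE33A
s_1 = Round(s_0, k_0) = 0x33A01C
s_2 = Round(s_1, k_1) = 0x01C59C
s_3 = Round(s_2, k_2) = 0x59C11D
s_4 = Round(s_3, k_3) = 0x11DE3E
s_5 = Round(s_4, k_4) = 0xE3E487
s_6 = Round(s_5, k_5) = 0x48793E
s_7 = Round(s_6, k_6) = 0x93E47E
s_8 = Round(s_7, k_7) = 0x47EEC5

0x47EEC5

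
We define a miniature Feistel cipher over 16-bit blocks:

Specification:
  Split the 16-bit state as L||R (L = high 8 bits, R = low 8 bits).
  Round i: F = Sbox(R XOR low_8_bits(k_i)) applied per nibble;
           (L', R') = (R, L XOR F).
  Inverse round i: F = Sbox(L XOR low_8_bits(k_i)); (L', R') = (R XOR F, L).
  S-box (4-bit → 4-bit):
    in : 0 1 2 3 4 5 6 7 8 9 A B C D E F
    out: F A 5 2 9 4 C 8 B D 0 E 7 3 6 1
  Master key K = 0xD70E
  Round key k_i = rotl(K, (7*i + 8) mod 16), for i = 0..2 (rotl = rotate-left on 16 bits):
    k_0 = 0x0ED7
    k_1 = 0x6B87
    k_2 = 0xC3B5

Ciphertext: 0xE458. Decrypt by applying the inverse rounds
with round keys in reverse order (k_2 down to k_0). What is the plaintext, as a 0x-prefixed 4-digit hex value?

s_0 = ciphertext = 0xE458
s_1 = InvRound(s_0, k_2) = 0x12E4
s_2 = InvRound(s_1, k_1) = 0x3012
s_3 = InvRound(s_2, k_0) = 0x7A30

0x7A30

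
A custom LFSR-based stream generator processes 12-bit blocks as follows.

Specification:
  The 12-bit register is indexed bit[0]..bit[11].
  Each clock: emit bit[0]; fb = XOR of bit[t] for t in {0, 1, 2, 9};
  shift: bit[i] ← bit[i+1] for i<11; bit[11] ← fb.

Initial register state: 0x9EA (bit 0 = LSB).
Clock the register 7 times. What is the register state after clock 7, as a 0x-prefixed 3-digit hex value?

reg_0 = 0x9EA
clock 1: out=0, reg = 0xCF5
clock 2: out=1, reg = 0x67A
clock 3: out=0, reg = 0x33D
clock 4: out=1, reg = 0x99E
clock 5: out=0, reg = 0x4CF
clock 6: out=1, reg = 0xA67
clock 7: out=1, reg = 0x533

0x533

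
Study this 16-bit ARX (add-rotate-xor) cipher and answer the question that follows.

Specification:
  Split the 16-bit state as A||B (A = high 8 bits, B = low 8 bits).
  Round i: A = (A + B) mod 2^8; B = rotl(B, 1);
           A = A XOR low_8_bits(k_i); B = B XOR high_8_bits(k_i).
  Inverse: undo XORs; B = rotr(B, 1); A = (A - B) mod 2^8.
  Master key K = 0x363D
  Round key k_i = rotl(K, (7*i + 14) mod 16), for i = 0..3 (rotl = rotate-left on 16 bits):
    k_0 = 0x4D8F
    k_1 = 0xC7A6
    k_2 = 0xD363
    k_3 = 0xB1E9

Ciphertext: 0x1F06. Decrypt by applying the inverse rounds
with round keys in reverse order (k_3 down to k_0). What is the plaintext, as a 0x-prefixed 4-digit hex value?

s_0 = ciphertext = 0x1F06
s_1 = InvRound(s_0, k_3) = 0x1BDB
s_2 = InvRound(s_1, k_2) = 0x7404
s_3 = InvRound(s_2, k_1) = 0xF1E1
s_4 = InvRound(s_3, k_0) = 0x2856

0x2856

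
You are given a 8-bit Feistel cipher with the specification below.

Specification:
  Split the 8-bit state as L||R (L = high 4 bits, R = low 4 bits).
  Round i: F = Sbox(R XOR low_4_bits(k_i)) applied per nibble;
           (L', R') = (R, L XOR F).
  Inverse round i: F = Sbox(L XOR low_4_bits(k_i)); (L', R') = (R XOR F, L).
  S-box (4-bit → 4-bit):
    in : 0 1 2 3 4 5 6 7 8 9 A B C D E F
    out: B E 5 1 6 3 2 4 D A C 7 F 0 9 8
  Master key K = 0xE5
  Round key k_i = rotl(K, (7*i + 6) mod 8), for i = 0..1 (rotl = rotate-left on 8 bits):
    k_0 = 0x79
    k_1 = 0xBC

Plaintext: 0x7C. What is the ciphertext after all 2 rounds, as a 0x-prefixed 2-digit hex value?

s_0 = plaintext = 0x7C
s_1 = Round(s_0, k_0) = 0xC4
s_2 = Round(s_1, k_1) = 0x41

0x41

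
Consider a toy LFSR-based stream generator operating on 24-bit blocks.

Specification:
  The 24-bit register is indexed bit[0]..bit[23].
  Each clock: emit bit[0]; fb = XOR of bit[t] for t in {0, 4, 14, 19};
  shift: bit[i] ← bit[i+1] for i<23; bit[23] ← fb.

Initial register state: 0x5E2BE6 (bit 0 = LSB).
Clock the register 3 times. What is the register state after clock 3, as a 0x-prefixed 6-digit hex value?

0x6BC57C

reg_0 = 0x5E2BE6
clock 1: out=0, reg = 0xAF15F3
clock 2: out=1, reg = 0xD78AF9
clock 3: out=1, reg = 0x6BC57C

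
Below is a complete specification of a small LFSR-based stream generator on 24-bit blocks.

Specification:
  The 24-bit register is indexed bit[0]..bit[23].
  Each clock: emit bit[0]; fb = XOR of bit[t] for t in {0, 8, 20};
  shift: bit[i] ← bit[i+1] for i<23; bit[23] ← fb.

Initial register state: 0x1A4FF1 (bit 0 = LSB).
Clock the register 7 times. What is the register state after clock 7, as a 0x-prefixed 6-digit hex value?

reg_0 = 0x1A4FF1
clock 1: out=1, reg = 0x8D27F8
clock 2: out=0, reg = 0xC693FC
clock 3: out=0, reg = 0xE349FE
clock 4: out=0, reg = 0xF1A4FF
clock 5: out=1, reg = 0x78D27F
clock 6: out=1, reg = 0x3C693F
clock 7: out=1, reg = 0x9E349F

0x9E349F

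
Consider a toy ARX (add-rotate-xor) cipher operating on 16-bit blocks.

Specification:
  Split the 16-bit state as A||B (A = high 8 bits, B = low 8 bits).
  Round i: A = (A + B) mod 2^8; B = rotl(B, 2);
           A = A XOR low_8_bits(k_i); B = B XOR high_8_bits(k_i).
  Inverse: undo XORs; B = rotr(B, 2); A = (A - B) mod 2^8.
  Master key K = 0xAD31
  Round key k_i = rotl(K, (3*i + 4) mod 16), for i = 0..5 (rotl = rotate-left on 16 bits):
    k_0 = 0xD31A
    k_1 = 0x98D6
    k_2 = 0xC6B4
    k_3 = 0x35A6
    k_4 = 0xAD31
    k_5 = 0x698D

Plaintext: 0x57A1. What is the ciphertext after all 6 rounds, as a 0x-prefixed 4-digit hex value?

s_0 = plaintext = 0x57A1
s_1 = Round(s_0, k_0) = 0xE255
s_2 = Round(s_1, k_1) = 0xE1CD
s_3 = Round(s_2, k_2) = 0x1AF1
s_4 = Round(s_3, k_3) = 0xADF2
s_5 = Round(s_4, k_4) = 0xAE66
s_6 = Round(s_5, k_5) = 0x99F0

0x99F0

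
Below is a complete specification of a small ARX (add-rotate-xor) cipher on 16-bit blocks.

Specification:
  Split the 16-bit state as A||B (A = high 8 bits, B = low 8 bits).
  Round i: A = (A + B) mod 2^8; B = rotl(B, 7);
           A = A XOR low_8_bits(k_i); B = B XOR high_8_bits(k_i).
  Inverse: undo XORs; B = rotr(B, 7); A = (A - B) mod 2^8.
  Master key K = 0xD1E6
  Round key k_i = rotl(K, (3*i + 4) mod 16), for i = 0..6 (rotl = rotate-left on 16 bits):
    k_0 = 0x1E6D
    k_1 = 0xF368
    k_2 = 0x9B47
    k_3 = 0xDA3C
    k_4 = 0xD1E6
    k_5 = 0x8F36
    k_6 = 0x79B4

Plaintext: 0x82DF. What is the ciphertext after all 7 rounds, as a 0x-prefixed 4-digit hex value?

0x9370

s_0 = plaintext = 0x82DF
s_1 = Round(s_0, k_0) = 0x0CF1
s_2 = Round(s_1, k_1) = 0x950B
s_3 = Round(s_2, k_2) = 0xE71E
s_4 = Round(s_3, k_3) = 0x39D5
s_5 = Round(s_4, k_4) = 0xE83B
s_6 = Round(s_5, k_5) = 0x1512
s_7 = Round(s_6, k_6) = 0x9370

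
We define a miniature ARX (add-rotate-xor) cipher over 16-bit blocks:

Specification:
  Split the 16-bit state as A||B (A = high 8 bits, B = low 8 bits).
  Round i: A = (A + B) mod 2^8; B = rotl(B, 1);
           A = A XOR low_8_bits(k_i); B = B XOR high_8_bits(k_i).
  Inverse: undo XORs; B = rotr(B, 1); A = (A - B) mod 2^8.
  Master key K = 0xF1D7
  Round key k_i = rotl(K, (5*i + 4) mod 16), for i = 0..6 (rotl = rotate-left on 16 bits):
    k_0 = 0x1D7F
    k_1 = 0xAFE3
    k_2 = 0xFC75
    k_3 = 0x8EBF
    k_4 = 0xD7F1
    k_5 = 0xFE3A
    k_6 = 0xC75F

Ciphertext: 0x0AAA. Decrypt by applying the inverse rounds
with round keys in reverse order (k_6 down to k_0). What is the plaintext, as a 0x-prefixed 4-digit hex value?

0xC28D

s_0 = ciphertext = 0x0AAA
s_1 = InvRound(s_0, k_6) = 0x9FB6
s_2 = InvRound(s_1, k_5) = 0x8124
s_3 = InvRound(s_2, k_4) = 0x77F9
s_4 = InvRound(s_3, k_3) = 0x0DBB
s_5 = InvRound(s_4, k_2) = 0xD5A3
s_6 = InvRound(s_5, k_1) = 0x3006
s_7 = InvRound(s_6, k_0) = 0xC28D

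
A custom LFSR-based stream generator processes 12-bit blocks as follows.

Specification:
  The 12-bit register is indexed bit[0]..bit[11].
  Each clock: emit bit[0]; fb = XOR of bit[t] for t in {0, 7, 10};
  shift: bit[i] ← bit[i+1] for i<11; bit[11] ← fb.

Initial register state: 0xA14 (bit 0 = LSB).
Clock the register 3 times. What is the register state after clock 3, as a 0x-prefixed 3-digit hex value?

reg_0 = 0xA14
clock 1: out=0, reg = 0x50A
clock 2: out=0, reg = 0xA85
clock 3: out=1, reg = 0x542

0x542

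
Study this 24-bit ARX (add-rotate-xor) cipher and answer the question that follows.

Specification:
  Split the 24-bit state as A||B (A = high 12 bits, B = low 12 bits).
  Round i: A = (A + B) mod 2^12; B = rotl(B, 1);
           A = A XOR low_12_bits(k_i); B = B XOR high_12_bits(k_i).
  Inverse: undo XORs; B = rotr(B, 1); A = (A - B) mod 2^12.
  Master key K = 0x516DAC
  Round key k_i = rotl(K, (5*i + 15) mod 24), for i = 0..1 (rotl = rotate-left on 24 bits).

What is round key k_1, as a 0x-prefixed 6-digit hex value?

K = 0x516DAC
k_0 = rotl(K, (5*0+15) mod 24) = rotl(K, 15) = 0xD628B6
k_1 = rotl(K, (5*1+15) mod 24) = rotl(K, 20) = 0xC516DA

0xC516DA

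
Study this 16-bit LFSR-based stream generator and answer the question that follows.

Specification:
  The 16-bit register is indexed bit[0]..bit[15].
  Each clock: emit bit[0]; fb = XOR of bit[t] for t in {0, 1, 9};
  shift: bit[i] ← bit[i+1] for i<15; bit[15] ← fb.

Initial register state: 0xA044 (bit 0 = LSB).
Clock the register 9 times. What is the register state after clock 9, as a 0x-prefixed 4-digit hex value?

reg_0 = 0xA044
clock 1: out=0, reg = 0x5022
clock 2: out=0, reg = 0xA811
clock 3: out=1, reg = 0xD408
clock 4: out=0, reg = 0x6A04
clock 5: out=0, reg = 0xB502
clock 6: out=0, reg = 0xDA81
clock 7: out=1, reg = 0x6D40
clock 8: out=0, reg = 0x36A0
clock 9: out=0, reg = 0x9B50

0x9B50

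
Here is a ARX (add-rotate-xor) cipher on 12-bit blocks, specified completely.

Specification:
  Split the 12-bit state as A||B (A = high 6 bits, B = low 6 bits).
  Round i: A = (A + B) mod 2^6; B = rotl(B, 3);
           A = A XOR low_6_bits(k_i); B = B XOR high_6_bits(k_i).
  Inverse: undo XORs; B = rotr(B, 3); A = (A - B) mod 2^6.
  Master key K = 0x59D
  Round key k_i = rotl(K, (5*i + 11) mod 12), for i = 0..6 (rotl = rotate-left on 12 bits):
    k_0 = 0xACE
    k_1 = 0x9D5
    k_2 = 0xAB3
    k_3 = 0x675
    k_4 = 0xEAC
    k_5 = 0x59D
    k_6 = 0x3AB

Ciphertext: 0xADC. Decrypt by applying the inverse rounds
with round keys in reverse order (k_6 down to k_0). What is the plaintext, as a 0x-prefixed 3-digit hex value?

s_0 = ciphertext = 0xADC
s_1 = InvRound(s_0, k_6) = 0xB92
s_2 = InvRound(s_1, k_5) = 0x4E0
s_3 = InvRound(s_2, k_4) = 0xB13
s_4 = InvRound(s_3, k_3) = 0x211
s_5 = InvRound(s_4, k_2) = 0x71F
s_6 = InvRound(s_5, k_1) = 0x087
s_7 = InvRound(s_6, k_0) = 0x9E5

0x9E5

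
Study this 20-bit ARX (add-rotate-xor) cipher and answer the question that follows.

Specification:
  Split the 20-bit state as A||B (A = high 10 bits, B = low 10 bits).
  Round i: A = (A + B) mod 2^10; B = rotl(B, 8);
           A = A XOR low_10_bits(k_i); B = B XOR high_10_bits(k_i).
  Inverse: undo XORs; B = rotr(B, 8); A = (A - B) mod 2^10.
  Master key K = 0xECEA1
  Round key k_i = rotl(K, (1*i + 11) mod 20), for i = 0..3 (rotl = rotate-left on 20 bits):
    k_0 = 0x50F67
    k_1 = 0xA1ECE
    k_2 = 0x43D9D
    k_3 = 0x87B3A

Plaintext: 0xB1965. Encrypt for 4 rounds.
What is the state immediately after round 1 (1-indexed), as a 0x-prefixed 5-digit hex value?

0xD301A

s_0 = plaintext = 0xB1965
s_1 = Round(s_0, k_0) = 0xD301A
s_2 = Round(s_1, k_1) = 0x6A081
s_3 = Round(s_2, k_2) = 0xED02F
s_4 = Round(s_3, k_3) = 0x36515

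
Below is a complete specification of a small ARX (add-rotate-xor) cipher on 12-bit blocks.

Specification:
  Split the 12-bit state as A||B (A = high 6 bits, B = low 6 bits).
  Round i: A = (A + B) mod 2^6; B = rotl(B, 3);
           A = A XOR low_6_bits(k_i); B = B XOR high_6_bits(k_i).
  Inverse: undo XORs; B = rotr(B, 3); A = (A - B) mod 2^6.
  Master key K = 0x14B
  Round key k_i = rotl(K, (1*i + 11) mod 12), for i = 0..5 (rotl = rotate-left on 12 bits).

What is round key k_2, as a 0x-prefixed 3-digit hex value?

0x296

K = 0x14B
k_0 = rotl(K, (1*0+11) mod 12) = rotl(K, 11) = 0x8A5
k_1 = rotl(K, (1*1+11) mod 12) = rotl(K, 0) = 0x14B
k_2 = rotl(K, (1*2+11) mod 12) = rotl(K, 1) = 0x296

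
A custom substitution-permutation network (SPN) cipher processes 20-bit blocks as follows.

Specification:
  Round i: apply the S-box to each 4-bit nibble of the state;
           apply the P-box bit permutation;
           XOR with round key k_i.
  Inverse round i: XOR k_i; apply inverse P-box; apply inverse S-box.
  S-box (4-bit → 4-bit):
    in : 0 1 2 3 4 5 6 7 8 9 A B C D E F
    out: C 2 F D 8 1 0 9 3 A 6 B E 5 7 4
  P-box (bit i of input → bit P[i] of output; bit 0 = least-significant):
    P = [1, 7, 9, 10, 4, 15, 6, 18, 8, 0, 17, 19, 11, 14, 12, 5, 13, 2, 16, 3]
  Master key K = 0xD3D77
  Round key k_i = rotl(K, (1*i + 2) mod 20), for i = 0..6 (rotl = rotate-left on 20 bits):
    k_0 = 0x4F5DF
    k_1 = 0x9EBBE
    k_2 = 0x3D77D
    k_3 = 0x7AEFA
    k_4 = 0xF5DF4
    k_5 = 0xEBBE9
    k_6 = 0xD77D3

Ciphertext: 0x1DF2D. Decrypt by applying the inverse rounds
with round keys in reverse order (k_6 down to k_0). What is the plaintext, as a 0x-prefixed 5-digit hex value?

s_0 = ciphertext = 0x1DF2D
s_1 = InvRound(s_0, k_6) = 0xB7428
s_2 = InvRound(s_1, k_5) = 0xF88CC
s_3 = InvRound(s_2, k_4) = 0x4C584
s_4 = InvRound(s_3, k_3) = 0x2BDDD
s_5 = InvRound(s_4, k_2) = 0xDB66A
s_6 = InvRound(s_5, k_1) = 0x1E539
s_7 = InvRound(s_6, k_0) = 0xA0608

0xA0608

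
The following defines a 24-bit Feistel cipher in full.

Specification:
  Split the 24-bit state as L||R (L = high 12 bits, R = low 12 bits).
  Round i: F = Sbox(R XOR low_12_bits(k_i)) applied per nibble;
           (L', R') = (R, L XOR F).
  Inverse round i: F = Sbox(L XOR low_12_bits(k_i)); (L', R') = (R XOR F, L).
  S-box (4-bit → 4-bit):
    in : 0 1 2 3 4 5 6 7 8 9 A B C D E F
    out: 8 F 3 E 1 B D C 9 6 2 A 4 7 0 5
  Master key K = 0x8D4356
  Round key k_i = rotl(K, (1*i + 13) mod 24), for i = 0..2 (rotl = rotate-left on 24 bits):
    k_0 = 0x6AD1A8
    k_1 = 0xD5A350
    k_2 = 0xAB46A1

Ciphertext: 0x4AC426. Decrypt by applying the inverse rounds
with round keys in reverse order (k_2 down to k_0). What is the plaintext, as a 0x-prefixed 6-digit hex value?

0x61B5F3

s_0 = ciphertext = 0x4AC426
s_1 = InvRound(s_0, k_2) = 0x7A14AC
s_2 = InvRound(s_1, k_1) = 0x5F37A1
s_3 = InvRound(s_2, k_0) = 0x61B5F3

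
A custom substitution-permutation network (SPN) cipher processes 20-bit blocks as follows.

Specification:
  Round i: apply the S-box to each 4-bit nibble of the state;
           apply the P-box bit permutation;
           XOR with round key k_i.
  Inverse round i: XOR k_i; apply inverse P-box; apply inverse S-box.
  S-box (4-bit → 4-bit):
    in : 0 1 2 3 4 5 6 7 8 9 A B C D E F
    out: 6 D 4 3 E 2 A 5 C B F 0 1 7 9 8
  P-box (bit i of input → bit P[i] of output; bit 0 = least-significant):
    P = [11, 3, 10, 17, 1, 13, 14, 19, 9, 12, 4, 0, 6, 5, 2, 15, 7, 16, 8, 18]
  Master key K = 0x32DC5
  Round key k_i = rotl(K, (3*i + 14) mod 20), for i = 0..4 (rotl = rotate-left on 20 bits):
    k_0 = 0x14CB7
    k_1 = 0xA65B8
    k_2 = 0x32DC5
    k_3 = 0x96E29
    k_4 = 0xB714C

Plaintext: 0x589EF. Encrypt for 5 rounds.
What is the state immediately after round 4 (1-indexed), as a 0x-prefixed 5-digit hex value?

0x1F1B5

s_0 = plaintext = 0x589EF
s_1 = Round(s_0, k_0) = 0xADEB0
s_2 = Round(s_1, k_1) = 0xF6255
s_3 = Round(s_2, k_2) = 0x78DFD
s_4 = Round(s_3, k_3) = 0x1F1B5
s_5 = Round(s_4, k_4) = 0xFF2D5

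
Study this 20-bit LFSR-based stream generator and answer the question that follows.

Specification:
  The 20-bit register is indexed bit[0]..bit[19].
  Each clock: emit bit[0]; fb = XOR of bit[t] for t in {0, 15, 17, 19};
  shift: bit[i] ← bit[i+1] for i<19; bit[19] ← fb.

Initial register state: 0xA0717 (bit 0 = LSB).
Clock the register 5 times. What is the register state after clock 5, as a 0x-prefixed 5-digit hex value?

0x2D038

reg_0 = 0xA0717
clock 1: out=1, reg = 0xD038B
clock 2: out=1, reg = 0x681C5
clock 3: out=1, reg = 0xB40E2
clock 4: out=0, reg = 0x5A071
clock 5: out=1, reg = 0x2D038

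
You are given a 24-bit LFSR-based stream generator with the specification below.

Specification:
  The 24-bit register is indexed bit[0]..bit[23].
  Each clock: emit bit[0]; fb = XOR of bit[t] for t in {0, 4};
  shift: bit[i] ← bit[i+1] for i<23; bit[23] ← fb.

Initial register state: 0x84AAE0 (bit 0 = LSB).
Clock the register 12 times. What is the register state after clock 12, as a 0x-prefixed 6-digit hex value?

reg_0 = 0x84AAE0
clock 1: out=0, reg = 0x425570
clock 2: out=0, reg = 0xA12AB8
clock 3: out=0, reg = 0xD0955C
clock 4: out=0, reg = 0xE84AAE
clock 5: out=0, reg = 0x742557
clock 6: out=1, reg = 0x3A12AB
clock 7: out=1, reg = 0x9D0955
clock 8: out=1, reg = 0x4E84AA
clock 9: out=0, reg = 0x274255
clock 10: out=1, reg = 0x13A12A
clock 11: out=0, reg = 0x09D095
clock 12: out=1, reg = 0x04E84A

0x04E84A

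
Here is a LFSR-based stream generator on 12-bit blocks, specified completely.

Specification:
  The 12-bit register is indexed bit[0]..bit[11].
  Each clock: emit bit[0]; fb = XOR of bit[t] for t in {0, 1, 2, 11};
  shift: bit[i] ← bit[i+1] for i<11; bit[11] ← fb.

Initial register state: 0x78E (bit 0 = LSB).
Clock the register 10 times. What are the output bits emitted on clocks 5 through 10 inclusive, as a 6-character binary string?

reg_0 = 0x78E
clock 1: out=0, reg = 0x3C7
clock 2: out=1, reg = 0x9E3
clock 3: out=1, reg = 0xCF1
clock 4: out=1, reg = 0x678
clock 5: out=0, reg = 0x33C
clock 6: out=0, reg = 0x99E
clock 7: out=0, reg = 0xCCF
clock 8: out=1, reg = 0x667
clock 9: out=1, reg = 0xB33
clock 10: out=1, reg = 0xD99

000111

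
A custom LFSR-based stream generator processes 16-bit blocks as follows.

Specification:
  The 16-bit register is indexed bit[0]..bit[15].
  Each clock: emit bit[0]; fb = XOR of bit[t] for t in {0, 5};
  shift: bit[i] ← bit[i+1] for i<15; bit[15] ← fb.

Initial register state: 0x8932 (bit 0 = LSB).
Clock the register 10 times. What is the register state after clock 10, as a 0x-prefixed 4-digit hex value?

0x5EE2

reg_0 = 0x8932
clock 1: out=0, reg = 0xC499
clock 2: out=1, reg = 0xE24C
clock 3: out=0, reg = 0x7126
clock 4: out=0, reg = 0xB893
clock 5: out=1, reg = 0xDC49
clock 6: out=1, reg = 0xEE24
clock 7: out=0, reg = 0xF712
clock 8: out=0, reg = 0x7B89
clock 9: out=1, reg = 0xBDC4
clock 10: out=0, reg = 0x5EE2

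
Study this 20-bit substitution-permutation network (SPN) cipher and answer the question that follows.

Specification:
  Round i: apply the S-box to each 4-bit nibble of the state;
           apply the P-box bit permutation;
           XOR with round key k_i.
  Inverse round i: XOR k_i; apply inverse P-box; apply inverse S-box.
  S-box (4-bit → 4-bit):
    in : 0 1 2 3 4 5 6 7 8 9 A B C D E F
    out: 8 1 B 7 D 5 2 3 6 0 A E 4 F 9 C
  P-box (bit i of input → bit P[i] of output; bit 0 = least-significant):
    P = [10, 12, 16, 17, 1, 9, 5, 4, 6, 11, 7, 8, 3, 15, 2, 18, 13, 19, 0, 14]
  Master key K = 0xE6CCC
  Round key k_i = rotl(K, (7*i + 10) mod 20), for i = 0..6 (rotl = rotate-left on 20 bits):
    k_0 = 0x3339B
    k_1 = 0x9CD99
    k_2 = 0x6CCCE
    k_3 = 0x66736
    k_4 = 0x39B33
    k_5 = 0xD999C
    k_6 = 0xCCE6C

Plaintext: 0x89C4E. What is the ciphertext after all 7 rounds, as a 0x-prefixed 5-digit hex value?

s_0 = plaintext = 0x89C4E
s_1 = Round(s_0, k_0) = 0x93728
s_2 = Round(s_1, k_1) = 0x857C7
s_3 = Round(s_2, k_2) = 0xED0A3
s_4 = Round(s_3, k_3) = 0x3902A
s_5 = Round(s_4, k_4) = 0x9A820
s_6 = Round(s_5, k_5) = 0xB130E
s_7 = Round(s_6, k_6) = 0x682B5

0x682B5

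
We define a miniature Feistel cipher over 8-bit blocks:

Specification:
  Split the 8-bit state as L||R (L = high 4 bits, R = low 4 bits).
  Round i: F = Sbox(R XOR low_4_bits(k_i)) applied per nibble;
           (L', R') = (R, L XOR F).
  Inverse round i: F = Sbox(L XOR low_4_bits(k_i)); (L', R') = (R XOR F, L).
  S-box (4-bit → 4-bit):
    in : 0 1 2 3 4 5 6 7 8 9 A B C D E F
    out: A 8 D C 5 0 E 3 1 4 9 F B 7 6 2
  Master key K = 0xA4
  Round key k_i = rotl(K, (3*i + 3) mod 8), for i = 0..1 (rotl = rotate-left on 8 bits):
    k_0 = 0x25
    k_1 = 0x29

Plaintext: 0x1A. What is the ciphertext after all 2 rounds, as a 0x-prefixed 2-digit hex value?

0x33

s_0 = plaintext = 0x1A
s_1 = Round(s_0, k_0) = 0xA3
s_2 = Round(s_1, k_1) = 0x33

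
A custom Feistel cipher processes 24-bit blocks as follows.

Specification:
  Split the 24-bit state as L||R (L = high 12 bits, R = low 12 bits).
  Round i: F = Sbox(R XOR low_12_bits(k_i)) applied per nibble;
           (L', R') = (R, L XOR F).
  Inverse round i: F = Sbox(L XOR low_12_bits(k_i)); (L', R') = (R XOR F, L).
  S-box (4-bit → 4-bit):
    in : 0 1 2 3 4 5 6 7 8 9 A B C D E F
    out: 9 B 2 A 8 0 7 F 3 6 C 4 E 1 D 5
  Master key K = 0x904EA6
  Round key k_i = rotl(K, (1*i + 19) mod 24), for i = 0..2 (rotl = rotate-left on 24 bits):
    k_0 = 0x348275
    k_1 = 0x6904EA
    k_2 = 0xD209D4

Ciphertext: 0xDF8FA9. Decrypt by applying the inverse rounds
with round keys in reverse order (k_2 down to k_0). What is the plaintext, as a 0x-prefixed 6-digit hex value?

0x7D9789

s_0 = ciphertext = 0xDF8FA9
s_1 = InvRound(s_0, k_2) = 0x787DF8
s_2 = InvRound(s_1, k_1) = 0x789787
s_3 = InvRound(s_2, k_0) = 0x7D9789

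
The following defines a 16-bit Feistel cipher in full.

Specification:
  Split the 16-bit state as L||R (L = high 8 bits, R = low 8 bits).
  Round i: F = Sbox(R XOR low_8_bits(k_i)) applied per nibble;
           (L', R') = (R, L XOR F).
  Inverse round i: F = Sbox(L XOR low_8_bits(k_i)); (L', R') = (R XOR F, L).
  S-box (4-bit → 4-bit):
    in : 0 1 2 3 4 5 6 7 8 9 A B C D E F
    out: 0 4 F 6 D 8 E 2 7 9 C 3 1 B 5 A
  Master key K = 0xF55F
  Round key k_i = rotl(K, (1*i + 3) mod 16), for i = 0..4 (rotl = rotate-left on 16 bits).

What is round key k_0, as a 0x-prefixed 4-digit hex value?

K = 0xF55F
k_0 = rotl(K, (1*0+3) mod 16) = rotl(K, 3) = 0xAAFF

0xAAFF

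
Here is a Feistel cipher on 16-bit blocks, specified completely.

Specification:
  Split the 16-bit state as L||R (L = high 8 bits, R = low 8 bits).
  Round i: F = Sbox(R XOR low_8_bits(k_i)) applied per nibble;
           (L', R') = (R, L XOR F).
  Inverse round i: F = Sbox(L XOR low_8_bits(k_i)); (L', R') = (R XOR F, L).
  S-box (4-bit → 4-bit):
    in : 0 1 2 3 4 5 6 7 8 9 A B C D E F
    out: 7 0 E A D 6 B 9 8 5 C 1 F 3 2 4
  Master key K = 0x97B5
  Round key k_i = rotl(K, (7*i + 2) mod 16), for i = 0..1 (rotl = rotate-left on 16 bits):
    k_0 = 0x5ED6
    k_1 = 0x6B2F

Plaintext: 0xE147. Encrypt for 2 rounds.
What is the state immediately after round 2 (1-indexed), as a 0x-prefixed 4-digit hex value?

0xB115

s_0 = plaintext = 0xE147
s_1 = Round(s_0, k_0) = 0x47B1
s_2 = Round(s_1, k_1) = 0xB115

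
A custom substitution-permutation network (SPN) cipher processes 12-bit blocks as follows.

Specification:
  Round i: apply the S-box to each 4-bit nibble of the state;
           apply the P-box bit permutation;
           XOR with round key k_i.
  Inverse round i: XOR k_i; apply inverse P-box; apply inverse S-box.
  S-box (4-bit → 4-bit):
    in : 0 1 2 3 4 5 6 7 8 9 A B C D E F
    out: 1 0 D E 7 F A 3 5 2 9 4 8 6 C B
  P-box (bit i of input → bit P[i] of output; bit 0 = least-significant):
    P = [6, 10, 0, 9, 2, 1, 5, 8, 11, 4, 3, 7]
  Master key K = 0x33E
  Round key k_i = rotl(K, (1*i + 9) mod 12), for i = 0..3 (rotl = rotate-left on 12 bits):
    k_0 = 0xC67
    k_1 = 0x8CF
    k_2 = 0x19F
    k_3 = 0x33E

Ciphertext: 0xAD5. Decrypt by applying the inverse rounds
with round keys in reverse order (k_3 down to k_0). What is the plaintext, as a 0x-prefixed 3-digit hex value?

s_0 = ciphertext = 0xAD5
s_1 = InvRound(s_0, k_3) = 0x238
s_2 = InvRound(s_1, k_2) = 0xC5E
s_3 = InvRound(s_2, k_1) = 0x61D
s_4 = InvRound(s_3, k_0) = 0x4DA

0x4DA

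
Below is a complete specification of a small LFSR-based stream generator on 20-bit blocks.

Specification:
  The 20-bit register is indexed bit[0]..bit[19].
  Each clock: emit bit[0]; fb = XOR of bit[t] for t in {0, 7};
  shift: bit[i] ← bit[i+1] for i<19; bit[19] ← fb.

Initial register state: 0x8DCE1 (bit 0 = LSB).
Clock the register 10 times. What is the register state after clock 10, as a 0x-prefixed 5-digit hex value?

reg_0 = 0x8DCE1
clock 1: out=1, reg = 0x46E70
clock 2: out=0, reg = 0x23738
clock 3: out=0, reg = 0x11B9C
clock 4: out=0, reg = 0x88DCE
clock 5: out=0, reg = 0xC46E7
clock 6: out=1, reg = 0x62373
clock 7: out=1, reg = 0xB11B9
clock 8: out=1, reg = 0x588DC
clock 9: out=0, reg = 0xAC46E
clock 10: out=0, reg = 0x56237

0x56237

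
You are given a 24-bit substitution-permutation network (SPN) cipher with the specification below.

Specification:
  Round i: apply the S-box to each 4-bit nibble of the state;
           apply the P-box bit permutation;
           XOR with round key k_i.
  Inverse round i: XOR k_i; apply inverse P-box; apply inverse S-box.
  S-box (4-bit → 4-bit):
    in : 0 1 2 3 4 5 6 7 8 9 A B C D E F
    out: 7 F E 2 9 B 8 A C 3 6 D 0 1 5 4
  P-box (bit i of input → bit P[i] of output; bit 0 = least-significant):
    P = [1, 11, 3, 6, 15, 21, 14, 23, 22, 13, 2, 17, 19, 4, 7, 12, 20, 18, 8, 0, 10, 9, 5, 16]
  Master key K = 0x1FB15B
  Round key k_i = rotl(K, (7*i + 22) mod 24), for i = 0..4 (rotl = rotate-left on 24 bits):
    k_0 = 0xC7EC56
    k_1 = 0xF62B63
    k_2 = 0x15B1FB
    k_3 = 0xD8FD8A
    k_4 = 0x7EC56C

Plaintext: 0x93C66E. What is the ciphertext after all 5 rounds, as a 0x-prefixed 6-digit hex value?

s_0 = plaintext = 0x93C66E
s_1 = Round(s_0, k_0) = 0x41EA5C
s_2 = Round(s_1, k_1) = 0x4B8EE6
s_3 = Round(s_2, k_2) = 0x44643E
s_4 = Round(s_3, k_3) = 0xABE981
s_5 = Round(s_4, k_4) = 0xA6AE87

0xA6AE87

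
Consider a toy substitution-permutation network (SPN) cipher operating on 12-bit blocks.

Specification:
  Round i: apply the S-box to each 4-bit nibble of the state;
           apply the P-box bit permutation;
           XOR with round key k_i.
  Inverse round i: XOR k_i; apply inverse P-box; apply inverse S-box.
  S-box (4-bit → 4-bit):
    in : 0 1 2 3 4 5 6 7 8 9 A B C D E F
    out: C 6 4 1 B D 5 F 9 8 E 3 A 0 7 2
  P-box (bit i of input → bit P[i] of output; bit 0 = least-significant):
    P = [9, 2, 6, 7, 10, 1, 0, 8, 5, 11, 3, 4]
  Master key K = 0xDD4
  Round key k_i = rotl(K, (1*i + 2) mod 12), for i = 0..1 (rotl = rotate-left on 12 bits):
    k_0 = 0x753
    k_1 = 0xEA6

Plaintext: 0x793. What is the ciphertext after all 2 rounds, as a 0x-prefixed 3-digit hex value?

s_0 = plaintext = 0x793
s_1 = Round(s_0, k_0) = 0xC6B
s_2 = Round(s_1, k_1) = 0x0B3

0x0B3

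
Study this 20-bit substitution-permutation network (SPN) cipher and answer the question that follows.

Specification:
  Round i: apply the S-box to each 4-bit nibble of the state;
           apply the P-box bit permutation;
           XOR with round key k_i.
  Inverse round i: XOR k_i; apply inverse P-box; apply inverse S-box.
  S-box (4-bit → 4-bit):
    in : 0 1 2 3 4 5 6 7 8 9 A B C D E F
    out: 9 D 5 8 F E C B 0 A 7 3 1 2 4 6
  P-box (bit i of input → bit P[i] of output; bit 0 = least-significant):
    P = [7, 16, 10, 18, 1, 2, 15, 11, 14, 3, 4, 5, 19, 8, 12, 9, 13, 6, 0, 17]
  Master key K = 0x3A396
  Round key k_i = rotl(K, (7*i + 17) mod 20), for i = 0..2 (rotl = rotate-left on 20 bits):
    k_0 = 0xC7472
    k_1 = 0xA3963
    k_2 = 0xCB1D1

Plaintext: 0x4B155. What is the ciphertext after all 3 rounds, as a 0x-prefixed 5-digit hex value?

s_0 = plaintext = 0x4B155
s_1 = Round(s_0, k_0) = 0x39907
s_2 = Round(s_1, k_1) = 0xD32C9
s_3 = Round(s_2, k_2) = 0x9F383

0x9F383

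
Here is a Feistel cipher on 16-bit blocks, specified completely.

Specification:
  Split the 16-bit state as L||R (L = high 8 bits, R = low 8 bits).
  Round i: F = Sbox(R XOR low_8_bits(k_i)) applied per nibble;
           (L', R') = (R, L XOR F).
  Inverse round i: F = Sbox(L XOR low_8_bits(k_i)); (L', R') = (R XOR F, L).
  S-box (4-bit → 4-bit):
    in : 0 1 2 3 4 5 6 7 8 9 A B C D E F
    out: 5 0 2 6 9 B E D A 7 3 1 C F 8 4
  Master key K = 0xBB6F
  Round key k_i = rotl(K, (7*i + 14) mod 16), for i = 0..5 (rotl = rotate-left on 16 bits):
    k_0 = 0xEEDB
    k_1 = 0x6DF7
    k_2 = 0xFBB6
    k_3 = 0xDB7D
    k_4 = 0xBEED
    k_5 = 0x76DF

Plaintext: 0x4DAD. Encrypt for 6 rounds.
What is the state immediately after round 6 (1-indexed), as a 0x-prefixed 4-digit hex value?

0xAAA3

s_0 = plaintext = 0x4DAD
s_1 = Round(s_0, k_0) = 0xAD93
s_2 = Round(s_1, k_1) = 0x9344
s_3 = Round(s_2, k_2) = 0x44D1
s_4 = Round(s_3, k_3) = 0xD178
s_5 = Round(s_4, k_4) = 0x78AA
s_6 = Round(s_5, k_5) = 0xAAA3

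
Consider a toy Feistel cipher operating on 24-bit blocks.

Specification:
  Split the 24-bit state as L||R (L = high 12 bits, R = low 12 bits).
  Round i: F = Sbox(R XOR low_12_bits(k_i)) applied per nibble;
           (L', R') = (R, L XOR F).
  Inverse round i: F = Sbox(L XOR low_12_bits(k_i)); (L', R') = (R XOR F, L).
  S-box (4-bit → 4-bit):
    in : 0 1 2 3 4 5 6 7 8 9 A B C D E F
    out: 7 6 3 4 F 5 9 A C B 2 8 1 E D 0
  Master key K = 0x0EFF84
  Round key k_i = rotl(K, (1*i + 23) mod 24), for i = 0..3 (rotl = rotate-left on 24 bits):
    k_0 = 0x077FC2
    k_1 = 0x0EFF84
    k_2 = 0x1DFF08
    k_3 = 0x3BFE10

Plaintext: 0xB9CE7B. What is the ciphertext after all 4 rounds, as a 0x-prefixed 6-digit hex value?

s_0 = plaintext = 0xB9CE7B
s_1 = Round(s_0, k_0) = 0xE7BD17
s_2 = Round(s_1, k_1) = 0xD17DCF
s_3 = Round(s_2, k_2) = 0xDCFE0D
s_4 = Round(s_3, k_3) = 0xE0DAA1

0xE0DAA1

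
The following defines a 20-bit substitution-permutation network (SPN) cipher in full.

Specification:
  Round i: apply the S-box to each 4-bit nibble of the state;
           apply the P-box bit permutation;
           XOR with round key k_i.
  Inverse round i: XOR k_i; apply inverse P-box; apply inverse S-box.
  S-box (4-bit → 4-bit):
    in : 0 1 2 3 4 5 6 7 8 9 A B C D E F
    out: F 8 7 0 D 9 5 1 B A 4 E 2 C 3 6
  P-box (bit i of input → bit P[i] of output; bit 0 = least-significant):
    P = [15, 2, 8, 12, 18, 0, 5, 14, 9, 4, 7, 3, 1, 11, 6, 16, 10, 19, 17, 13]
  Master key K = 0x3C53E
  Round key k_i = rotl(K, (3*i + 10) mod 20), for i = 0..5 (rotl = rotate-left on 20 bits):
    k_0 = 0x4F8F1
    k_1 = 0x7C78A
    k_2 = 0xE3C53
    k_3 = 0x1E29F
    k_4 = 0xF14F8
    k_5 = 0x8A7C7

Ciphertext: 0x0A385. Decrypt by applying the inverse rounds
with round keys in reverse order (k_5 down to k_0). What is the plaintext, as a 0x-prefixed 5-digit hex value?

0xEA1D1

s_0 = ciphertext = 0x0A385
s_1 = InvRound(s_0, k_5) = 0xE6333
s_2 = InvRound(s_1, k_4) = 0x5449D
s_3 = InvRound(s_2, k_3) = 0x57777
s_4 = InvRound(s_3, k_2) = 0xF97DF
s_5 = InvRound(s_4, k_1) = 0xCAC99
s_6 = InvRound(s_5, k_0) = 0xEA1D1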